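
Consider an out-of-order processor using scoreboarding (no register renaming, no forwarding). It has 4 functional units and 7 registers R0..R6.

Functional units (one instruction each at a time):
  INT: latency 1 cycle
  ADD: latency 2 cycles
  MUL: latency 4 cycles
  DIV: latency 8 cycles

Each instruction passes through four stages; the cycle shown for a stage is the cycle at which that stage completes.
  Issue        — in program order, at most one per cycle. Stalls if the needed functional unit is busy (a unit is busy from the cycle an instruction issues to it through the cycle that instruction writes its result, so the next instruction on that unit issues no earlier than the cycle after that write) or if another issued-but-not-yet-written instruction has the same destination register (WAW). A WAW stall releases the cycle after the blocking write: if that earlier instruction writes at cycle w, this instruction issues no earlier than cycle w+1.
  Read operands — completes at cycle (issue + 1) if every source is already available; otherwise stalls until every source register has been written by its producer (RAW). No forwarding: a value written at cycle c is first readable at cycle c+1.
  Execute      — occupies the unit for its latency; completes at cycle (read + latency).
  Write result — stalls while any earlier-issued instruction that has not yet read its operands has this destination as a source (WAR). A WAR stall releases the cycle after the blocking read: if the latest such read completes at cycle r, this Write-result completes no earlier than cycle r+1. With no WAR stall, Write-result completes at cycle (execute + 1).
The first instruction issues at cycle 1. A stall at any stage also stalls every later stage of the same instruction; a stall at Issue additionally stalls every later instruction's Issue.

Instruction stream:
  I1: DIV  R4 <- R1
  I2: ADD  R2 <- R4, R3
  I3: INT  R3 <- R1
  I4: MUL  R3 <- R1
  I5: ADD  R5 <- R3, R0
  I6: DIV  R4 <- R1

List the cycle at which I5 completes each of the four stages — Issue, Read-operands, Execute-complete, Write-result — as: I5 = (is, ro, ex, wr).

I5 = (16, 21, 23, 24)

[1] I1→DIV
[2] I1 RO; I2→ADD
[3] I3→INT
[4] I3 RO
[5] I3 EX
[10] I1 EX
[11] I1 WR R4
[12] I2 RO
[13] I3 WR R3
[14] I2 EX; I4→MUL
[15] I2 WR R2; I4 RO
[16] I5→ADD
[17] I6→DIV
[18] I6 RO
[19] I4 EX
[20] I4 WR R3
[21] I5 RO
[23] I5 EX
[24] I5 WR R5
[26] I6 EX
[27] I6 WR R4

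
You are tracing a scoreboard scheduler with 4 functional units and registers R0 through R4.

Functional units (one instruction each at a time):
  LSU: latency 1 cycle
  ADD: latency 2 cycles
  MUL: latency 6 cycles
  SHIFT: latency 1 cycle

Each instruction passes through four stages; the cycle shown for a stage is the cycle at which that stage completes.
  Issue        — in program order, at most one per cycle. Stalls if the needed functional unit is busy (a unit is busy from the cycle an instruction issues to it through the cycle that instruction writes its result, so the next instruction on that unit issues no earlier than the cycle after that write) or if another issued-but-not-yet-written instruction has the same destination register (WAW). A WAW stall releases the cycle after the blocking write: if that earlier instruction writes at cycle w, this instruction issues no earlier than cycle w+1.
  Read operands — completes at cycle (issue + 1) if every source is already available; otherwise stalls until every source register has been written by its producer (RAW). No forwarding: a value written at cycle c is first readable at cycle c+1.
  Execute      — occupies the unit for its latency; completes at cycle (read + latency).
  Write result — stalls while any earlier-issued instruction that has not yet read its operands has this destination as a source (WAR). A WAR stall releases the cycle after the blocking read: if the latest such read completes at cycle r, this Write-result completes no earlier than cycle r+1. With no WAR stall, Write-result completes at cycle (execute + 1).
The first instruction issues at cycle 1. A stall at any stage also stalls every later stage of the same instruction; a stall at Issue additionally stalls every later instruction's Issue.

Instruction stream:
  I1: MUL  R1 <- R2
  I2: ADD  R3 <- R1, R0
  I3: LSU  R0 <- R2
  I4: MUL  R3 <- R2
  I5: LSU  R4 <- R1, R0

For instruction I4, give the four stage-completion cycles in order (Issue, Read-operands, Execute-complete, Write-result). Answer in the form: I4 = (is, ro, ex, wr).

I4 = (14, 15, 21, 22)

I1: IS=1 RO=2 EX=8 WR=9
I2: IS=2 RO=10 EX=12 WR=13  [RAW R1: wait I1 write@9]
I3: IS=3 RO=4 EX=5 WR=11  [WAR R0: wait I2 read@10]
I4: IS=14 RO=15 EX=21 WR=22  [WAW R3: wait I2 write@13]
I5: IS=15 RO=16 EX=17 WR=18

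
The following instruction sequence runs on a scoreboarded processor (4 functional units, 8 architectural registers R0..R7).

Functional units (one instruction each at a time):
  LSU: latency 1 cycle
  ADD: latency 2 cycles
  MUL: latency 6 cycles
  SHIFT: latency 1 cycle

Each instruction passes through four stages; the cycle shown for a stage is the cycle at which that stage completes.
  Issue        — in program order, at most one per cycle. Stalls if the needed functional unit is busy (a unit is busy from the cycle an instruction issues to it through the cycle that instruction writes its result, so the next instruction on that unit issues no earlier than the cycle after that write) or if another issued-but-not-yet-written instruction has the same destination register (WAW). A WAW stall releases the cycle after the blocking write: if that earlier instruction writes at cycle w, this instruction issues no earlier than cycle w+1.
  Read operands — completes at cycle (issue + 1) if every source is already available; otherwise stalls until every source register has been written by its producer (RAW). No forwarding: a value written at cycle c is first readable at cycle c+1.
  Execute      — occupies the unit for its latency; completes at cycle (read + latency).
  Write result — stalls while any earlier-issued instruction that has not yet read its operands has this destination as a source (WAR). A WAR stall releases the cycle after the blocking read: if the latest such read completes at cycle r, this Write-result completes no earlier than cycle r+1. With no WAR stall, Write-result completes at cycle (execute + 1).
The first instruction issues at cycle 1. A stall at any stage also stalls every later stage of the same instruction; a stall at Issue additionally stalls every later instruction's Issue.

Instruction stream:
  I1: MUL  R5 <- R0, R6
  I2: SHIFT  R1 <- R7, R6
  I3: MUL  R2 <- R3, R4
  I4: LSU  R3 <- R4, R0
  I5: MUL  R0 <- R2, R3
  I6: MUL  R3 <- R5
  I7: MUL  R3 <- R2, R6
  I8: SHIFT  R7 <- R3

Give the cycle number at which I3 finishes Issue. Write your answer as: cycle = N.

[1] I1→MUL
[2] I1 RO, I2→SHIFT
[3] I2 RO
[4] I2 EX
[5] I2 WR R1
[8] I1 EX
[9] I1 WR R5
[10] I3→MUL
[11] I3 RO, I4→LSU
[12] I4 RO
[13] I4 EX
[14] I4 WR R3
[17] I3 EX
[18] I3 WR R2
[19] I5→MUL
[20] I5 RO
[26] I5 EX
[27] I5 WR R0
[28] I6→MUL
[29] I6 RO
[35] I6 EX
[36] I6 WR R3
[37] I7→MUL
[38] I7 RO, I8→SHIFT
[44] I7 EX
[45] I7 WR R3
[46] I8 RO
[47] I8 EX
[48] I8 WR R7

cycle = 10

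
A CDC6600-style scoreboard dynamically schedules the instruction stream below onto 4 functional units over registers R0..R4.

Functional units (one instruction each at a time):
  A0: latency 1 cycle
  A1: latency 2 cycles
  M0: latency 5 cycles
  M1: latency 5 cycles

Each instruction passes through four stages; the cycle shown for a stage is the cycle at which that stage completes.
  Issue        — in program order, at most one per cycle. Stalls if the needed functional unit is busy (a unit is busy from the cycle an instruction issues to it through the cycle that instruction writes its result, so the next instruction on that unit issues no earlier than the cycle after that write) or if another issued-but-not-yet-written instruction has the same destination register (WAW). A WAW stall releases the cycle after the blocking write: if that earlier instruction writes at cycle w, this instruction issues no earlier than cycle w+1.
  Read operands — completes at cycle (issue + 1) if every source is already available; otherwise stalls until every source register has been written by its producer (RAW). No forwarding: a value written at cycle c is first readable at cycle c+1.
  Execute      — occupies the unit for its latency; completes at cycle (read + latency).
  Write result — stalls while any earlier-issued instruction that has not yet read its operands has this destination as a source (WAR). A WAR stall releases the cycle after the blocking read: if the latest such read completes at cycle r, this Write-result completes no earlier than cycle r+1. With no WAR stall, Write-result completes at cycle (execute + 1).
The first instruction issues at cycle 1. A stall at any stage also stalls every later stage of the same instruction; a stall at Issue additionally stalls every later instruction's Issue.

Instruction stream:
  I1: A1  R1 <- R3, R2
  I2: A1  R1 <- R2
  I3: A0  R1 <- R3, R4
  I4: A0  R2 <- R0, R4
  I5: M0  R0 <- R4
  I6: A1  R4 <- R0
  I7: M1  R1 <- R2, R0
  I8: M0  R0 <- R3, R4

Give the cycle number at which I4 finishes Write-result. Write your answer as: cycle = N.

1) issue 1, read 2, done 4, write 5
2) issue 6, read 7, done 9, write 10  <struct: A1 busy until I1 writes@5>
3) issue 11, read 12, done 13, write 14  <WAW R1: wait I2 write@10>
4) issue 15, read 16, done 17, write 18  <struct: A0 busy until I3 writes@14>
5) issue 16, read 17, done 22, write 23
6) issue 17, read 24, done 26, write 27  <RAW R0: wait I5 write@23>
7) issue 18, read 24, done 29, write 30  <RAW R0: wait I5 write@23>
8) issue 24, read 28, done 33, write 34  <struct: M0 busy until I5 writes@23 / RAW R4: wait I6 write@27>

cycle = 18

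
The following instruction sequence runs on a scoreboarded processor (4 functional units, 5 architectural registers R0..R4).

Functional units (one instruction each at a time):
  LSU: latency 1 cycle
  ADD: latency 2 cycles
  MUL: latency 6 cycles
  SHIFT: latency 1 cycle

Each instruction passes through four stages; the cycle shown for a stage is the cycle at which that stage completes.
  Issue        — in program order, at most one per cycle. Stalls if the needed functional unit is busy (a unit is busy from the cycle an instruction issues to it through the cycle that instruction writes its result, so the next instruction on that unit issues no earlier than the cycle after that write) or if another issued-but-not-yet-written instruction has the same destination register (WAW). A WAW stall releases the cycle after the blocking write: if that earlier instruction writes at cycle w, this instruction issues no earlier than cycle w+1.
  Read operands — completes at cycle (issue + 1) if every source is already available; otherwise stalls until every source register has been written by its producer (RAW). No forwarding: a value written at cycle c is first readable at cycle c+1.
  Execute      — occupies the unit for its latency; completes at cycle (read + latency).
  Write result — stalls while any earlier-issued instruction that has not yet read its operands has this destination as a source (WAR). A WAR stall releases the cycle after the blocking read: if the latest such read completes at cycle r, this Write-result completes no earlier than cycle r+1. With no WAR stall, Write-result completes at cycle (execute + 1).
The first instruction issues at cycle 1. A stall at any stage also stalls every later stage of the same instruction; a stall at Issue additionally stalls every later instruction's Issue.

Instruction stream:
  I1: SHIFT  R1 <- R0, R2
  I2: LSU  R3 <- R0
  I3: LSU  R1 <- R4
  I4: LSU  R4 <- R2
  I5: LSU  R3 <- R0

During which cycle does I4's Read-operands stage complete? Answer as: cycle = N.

cycle = 11

I1 -> (1, 2, 3, 4)
I2 -> (2, 3, 4, 5)
I3 -> (6, 7, 8, 9)  // struct: LSU busy until I2 writes@5
I4 -> (10, 11, 12, 13)  // struct: LSU busy until I3 writes@9
I5 -> (14, 15, 16, 17)  // struct: LSU busy until I4 writes@13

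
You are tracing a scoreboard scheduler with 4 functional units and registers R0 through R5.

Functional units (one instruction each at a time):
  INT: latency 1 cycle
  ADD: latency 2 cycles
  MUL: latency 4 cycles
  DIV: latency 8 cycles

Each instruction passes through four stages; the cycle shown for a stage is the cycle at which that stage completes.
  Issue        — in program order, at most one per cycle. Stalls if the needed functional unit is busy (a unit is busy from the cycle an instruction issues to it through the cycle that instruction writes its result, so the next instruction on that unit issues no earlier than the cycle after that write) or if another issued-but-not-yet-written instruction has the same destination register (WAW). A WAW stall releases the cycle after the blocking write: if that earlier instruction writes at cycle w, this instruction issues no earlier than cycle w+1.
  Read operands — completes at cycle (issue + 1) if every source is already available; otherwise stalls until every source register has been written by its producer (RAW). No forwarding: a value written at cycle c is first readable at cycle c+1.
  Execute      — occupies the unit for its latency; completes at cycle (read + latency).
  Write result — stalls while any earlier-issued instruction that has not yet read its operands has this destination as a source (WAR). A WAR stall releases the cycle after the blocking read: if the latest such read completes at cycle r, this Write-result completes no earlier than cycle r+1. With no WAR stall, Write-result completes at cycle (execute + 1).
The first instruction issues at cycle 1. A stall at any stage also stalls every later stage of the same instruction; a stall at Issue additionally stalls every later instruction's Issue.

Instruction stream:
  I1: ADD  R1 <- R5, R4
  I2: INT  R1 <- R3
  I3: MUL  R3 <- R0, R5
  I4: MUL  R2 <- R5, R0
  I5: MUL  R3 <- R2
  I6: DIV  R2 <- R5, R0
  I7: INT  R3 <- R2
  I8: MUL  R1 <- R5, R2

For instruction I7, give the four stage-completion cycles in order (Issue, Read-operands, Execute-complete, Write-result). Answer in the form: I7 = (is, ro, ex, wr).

I7 = (28, 33, 34, 35)

t=1  I1 dispatched to ADD
t=2  I1 operands ready
t=4  I1 complete
t=5  R1←I1
t=6  I2 dispatched to INT
t=7  I2 operands ready, I3 dispatched to MUL
t=8  I2 complete, I3 operands ready
t=9  R1←I2
t=12  I3 complete
t=13  R3←I3
t=14  I4 dispatched to MUL
t=15  I4 operands ready
t=19  I4 complete
t=20  R2←I4
t=21  I5 dispatched to MUL
t=22  I5 operands ready, I6 dispatched to DIV
t=23  I6 operands ready
t=26  I5 complete
t=27  R3←I5
t=28  I7 dispatched to INT
t=29  I8 dispatched to MUL
t=31  I6 complete
t=32  R2←I6
t=33  I7 operands ready, I8 operands ready
t=34  I7 complete
t=35  R3←I7
t=37  I8 complete
t=38  R1←I8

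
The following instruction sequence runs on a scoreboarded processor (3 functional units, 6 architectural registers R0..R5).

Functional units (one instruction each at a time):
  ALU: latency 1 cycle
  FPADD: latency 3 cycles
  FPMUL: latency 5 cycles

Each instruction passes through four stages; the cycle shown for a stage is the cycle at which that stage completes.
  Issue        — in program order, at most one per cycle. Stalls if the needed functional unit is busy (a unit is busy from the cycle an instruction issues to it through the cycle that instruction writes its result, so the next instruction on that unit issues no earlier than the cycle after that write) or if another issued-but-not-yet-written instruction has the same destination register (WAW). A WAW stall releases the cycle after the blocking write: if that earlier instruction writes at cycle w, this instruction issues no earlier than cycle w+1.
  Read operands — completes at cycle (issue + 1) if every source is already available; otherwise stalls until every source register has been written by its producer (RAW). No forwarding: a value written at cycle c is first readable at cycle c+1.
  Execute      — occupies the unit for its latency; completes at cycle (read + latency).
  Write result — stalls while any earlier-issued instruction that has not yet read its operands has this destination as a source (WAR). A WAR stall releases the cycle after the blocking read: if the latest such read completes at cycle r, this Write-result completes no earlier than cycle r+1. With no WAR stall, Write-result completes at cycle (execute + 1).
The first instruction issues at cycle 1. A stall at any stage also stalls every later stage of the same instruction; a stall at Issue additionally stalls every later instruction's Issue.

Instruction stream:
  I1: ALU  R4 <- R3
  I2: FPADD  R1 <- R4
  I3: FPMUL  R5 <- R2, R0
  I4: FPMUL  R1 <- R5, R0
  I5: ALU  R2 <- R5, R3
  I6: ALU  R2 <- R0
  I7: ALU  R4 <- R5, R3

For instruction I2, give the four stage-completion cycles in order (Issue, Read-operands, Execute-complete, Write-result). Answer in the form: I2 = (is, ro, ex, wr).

I2 = (2, 5, 8, 9)

cycle 1: I1 issues→ALU
cycle 2: I1 reads | I2 issues→FPADD
cycle 3: I1 exec-done | I3 issues→FPMUL
cycle 4: I1 writes R4 | I3 reads
cycle 5: I2 reads
cycle 8: I2 exec-done
cycle 9: I2 writes R1 | I3 exec-done
cycle 10: I3 writes R5
cycle 11: I4 issues→FPMUL
cycle 12: I4 reads | I5 issues→ALU
cycle 13: I5 reads
cycle 14: I5 exec-done
cycle 15: I5 writes R2
cycle 16: I6 issues→ALU
cycle 17: I4 exec-done | I6 reads
cycle 18: I4 writes R1 | I6 exec-done
cycle 19: I6 writes R2
cycle 20: I7 issues→ALU
cycle 21: I7 reads
cycle 22: I7 exec-done
cycle 23: I7 writes R4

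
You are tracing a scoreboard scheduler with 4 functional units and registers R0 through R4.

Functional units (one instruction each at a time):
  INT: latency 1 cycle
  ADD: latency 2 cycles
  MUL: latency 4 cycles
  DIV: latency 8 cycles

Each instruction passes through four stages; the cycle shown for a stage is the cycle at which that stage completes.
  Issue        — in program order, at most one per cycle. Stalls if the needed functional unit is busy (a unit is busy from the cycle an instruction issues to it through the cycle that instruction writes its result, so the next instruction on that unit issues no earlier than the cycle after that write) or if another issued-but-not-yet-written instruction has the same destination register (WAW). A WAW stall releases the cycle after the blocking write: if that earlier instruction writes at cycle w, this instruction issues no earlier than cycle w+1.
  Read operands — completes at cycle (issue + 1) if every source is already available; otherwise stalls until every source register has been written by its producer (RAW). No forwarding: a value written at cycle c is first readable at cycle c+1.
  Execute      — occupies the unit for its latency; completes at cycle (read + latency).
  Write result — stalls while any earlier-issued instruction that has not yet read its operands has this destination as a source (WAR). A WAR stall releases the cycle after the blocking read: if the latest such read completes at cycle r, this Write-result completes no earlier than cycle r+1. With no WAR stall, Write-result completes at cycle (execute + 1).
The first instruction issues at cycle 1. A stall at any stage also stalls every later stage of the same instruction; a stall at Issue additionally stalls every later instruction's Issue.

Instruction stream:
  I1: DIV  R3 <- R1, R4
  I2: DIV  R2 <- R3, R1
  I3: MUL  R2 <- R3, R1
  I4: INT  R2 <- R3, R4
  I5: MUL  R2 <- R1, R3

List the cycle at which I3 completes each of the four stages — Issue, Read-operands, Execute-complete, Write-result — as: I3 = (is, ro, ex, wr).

I3 = (23, 24, 28, 29)

t=1  I1 dispatched to DIV
t=2  I1 operands ready
t=10  I1 complete
t=11  R3←I1
t=12  I2 dispatched to DIV
t=13  I2 operands ready
t=21  I2 complete
t=22  R2←I2
t=23  I3 dispatched to MUL
t=24  I3 operands ready
t=28  I3 complete
t=29  R2←I3
t=30  I4 dispatched to INT
t=31  I4 operands ready
t=32  I4 complete
t=33  R2←I4
t=34  I5 dispatched to MUL
t=35  I5 operands ready
t=39  I5 complete
t=40  R2←I5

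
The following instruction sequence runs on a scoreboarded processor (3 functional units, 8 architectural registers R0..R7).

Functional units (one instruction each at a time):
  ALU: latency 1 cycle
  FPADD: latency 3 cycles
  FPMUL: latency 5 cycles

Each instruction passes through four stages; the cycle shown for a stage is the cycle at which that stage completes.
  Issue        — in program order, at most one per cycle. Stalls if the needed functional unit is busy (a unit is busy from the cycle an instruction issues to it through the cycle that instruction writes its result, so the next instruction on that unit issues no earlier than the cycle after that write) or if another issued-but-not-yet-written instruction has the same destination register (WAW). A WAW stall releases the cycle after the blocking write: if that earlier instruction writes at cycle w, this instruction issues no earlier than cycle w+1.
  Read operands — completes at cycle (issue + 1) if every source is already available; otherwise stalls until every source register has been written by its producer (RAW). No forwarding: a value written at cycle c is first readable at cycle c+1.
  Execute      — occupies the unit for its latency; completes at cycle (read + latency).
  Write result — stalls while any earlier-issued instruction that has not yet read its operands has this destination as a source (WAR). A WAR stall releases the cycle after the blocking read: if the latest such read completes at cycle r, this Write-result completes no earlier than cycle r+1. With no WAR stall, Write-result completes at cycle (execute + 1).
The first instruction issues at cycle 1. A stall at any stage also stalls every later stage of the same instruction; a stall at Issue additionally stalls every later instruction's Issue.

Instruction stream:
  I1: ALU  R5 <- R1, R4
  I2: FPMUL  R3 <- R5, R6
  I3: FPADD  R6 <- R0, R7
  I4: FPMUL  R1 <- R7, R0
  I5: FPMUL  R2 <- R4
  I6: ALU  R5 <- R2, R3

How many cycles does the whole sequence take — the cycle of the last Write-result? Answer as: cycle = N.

I1: IS=1 RO=2 EX=3 WR=4
I2: IS=2 RO=5 EX=10 WR=11  [RAW R5: wait I1 write@4]
I3: IS=3 RO=4 EX=7 WR=8
I4: IS=12 RO=13 EX=18 WR=19  [struct: FPMUL busy until I2 writes@11]
I5: IS=20 RO=21 EX=26 WR=27  [struct: FPMUL busy until I4 writes@19]
I6: IS=21 RO=28 EX=29 WR=30  [RAW R2: wait I5 write@27]

cycle = 30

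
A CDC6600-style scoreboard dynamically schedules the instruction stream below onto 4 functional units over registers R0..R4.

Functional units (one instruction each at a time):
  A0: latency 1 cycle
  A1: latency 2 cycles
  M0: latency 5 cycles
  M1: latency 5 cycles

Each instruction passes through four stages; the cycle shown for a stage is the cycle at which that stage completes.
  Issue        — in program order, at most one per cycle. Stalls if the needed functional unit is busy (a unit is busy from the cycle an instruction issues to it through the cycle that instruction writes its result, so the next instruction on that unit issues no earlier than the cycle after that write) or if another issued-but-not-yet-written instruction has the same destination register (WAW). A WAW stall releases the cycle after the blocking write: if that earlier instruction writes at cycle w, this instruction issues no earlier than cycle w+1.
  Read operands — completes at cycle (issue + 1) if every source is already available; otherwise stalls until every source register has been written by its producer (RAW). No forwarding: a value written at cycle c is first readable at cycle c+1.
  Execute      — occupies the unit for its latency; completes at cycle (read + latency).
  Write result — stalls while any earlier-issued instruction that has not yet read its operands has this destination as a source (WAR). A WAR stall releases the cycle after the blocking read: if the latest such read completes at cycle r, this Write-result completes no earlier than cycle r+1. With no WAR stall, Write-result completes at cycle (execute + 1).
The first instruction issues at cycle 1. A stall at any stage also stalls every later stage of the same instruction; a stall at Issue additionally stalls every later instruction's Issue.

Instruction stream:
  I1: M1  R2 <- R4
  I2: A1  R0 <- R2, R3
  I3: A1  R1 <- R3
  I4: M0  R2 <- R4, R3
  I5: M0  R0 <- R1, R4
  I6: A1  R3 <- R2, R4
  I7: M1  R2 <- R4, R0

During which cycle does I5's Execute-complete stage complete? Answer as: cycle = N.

cycle = 28

[1] issue I1 (M1)
[2] I1 read-ops | issue I2 (A1)
[7] I1 finished on M1
[8] I1→R2
[9] I2 read-ops
[11] I2 finished on A1
[12] I2→R0
[13] issue I3 (A1)
[14] I3 read-ops | issue I4 (M0)
[15] I4 read-ops
[16] I3 finished on A1
[17] I3→R1
[20] I4 finished on M0
[21] I4→R2
[22] issue I5 (M0)
[23] I5 read-ops | issue I6 (A1)
[24] I6 read-ops | issue I7 (M1)
[26] I6 finished on A1
[27] I6→R3
[28] I5 finished on M0
[29] I5→R0
[30] I7 read-ops
[35] I7 finished on M1
[36] I7→R2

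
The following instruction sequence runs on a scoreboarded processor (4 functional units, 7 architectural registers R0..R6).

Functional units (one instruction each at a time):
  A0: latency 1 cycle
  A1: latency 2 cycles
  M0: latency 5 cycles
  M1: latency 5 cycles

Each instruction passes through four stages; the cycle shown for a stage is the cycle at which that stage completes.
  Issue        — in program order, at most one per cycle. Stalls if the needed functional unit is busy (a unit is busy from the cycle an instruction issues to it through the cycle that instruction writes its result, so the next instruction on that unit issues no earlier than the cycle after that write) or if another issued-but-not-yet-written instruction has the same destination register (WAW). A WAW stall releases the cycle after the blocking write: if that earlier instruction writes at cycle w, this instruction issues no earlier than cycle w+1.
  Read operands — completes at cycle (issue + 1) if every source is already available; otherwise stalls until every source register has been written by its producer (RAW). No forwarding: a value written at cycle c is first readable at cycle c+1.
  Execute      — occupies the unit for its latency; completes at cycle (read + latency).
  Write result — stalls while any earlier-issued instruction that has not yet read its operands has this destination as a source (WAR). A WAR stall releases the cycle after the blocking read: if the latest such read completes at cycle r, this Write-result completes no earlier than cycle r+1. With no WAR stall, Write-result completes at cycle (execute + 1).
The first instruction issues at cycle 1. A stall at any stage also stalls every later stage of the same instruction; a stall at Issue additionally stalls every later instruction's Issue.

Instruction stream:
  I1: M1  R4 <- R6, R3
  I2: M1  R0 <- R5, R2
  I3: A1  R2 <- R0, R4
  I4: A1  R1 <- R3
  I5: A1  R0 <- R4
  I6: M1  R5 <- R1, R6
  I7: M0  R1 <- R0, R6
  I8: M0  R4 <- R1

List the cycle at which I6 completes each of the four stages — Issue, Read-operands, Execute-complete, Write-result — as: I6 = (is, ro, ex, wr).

I6 = (27, 28, 33, 34)

c1: issue I1 (M1)
c2: I1 read-ops
c7: I1 finished on M1
c8: I1→R4
c9: issue I2 (M1)
c10: I2 read-ops; issue I3 (A1)
c15: I2 finished on M1
c16: I2→R0
c17: I3 read-ops
c19: I3 finished on A1
c20: I3→R2
c21: issue I4 (A1)
c22: I4 read-ops
c24: I4 finished on A1
c25: I4→R1
c26: issue I5 (A1)
c27: I5 read-ops; issue I6 (M1)
c28: I6 read-ops; issue I7 (M0)
c29: I5 finished on A1
c30: I5→R0
c31: I7 read-ops
c33: I6 finished on M1
c34: I6→R5
c36: I7 finished on M0
c37: I7→R1
c38: issue I8 (M0)
c39: I8 read-ops
c44: I8 finished on M0
c45: I8→R4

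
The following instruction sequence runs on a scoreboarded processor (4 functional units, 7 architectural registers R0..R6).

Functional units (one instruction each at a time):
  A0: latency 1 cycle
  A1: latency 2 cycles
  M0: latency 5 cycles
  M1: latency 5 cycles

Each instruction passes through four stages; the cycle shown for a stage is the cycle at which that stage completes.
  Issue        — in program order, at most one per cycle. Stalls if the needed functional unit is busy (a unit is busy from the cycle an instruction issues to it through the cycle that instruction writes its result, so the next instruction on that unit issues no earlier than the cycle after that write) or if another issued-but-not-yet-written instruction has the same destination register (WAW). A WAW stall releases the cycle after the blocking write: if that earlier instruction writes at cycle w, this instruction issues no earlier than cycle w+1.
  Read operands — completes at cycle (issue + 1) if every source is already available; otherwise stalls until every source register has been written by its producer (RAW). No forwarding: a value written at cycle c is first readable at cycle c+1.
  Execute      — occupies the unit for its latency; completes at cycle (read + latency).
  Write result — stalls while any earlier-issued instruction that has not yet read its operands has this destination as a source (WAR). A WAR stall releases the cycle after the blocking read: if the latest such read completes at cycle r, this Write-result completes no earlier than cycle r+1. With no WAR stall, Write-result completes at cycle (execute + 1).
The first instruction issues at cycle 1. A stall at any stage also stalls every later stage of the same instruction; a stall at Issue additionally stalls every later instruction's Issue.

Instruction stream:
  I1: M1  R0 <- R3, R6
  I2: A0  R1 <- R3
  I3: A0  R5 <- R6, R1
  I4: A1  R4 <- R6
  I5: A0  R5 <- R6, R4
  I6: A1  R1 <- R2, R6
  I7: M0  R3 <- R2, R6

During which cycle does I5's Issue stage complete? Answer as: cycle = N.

[1] I1→M1
[2] I1 RO · I2→A0
[3] I2 RO
[4] I2 EX
[5] I2 WR R1
[6] I3→A0
[7] I1 EX · I3 RO · I4→A1
[8] I1 WR R0 · I3 EX · I4 RO
[9] I3 WR R5
[10] I4 EX · I5→A0
[11] I4 WR R4
[12] I5 RO · I6→A1
[13] I5 EX · I6 RO · I7→M0
[14] I5 WR R5 · I7 RO
[15] I6 EX
[16] I6 WR R1
[19] I7 EX
[20] I7 WR R3

cycle = 10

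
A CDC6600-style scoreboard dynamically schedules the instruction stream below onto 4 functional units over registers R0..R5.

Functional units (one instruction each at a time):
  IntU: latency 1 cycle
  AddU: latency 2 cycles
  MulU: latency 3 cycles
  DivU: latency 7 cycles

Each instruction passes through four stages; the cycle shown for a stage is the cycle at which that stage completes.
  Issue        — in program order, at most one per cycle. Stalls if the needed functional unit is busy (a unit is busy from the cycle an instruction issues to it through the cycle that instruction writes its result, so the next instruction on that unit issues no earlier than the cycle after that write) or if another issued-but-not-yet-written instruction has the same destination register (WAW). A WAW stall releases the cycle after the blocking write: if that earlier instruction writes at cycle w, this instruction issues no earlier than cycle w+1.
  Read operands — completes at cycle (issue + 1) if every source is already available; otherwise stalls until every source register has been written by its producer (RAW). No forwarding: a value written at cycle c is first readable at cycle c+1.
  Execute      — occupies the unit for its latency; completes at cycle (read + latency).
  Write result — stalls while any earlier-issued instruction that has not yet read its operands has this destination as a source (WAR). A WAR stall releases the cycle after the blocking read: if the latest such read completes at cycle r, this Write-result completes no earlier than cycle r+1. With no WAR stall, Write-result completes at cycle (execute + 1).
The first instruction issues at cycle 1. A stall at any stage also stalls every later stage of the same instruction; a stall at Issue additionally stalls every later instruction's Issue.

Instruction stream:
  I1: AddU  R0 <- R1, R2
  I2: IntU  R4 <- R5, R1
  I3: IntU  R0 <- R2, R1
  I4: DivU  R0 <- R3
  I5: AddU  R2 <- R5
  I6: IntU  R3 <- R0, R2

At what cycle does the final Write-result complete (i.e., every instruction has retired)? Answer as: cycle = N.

cycle 1: I1 dispatched to AddU
cycle 2: I1 operands ready · I2 dispatched to IntU
cycle 3: I2 operands ready
cycle 4: I1 complete · I2 complete
cycle 5: R0←I1 · R4←I2
cycle 6: I3 dispatched to IntU
cycle 7: I3 operands ready
cycle 8: I3 complete
cycle 9: R0←I3
cycle 10: I4 dispatched to DivU
cycle 11: I4 operands ready · I5 dispatched to AddU
cycle 12: I5 operands ready · I6 dispatched to IntU
cycle 14: I5 complete
cycle 15: R2←I5
cycle 18: I4 complete
cycle 19: R0←I4
cycle 20: I6 operands ready
cycle 21: I6 complete
cycle 22: R3←I6

cycle = 22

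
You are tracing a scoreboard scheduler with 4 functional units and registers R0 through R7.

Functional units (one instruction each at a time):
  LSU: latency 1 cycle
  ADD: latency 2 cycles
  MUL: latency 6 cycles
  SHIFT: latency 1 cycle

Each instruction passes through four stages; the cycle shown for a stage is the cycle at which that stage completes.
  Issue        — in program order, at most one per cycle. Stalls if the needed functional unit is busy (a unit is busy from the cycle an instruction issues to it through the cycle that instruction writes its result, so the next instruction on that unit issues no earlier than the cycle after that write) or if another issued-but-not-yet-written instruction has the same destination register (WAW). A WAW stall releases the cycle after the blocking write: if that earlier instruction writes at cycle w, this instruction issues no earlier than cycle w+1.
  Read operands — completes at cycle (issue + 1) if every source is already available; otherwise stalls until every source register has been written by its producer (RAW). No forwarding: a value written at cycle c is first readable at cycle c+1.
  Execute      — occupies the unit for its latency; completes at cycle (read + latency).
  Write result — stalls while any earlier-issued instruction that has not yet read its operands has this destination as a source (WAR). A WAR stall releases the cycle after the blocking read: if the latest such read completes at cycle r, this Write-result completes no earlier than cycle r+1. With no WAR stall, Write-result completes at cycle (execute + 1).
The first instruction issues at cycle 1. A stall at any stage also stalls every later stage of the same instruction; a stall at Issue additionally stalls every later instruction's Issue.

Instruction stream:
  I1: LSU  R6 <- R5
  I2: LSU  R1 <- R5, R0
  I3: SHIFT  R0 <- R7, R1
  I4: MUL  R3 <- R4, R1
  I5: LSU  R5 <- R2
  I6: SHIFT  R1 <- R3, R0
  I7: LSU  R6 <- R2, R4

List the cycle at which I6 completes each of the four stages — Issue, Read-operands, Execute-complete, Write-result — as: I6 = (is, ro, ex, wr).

I6 = (12, 17, 18, 19)

1) issue 1, read 2, done 3, write 4
2) issue 5, read 6, done 7, write 8  <struct: LSU busy until I1 writes@4>
3) issue 6, read 9, done 10, write 11  <RAW R1: wait I2 write@8>
4) issue 7, read 9, done 15, write 16  <RAW R1: wait I2 write@8>
5) issue 9, read 10, done 11, write 12  <struct: LSU busy until I2 writes@8>
6) issue 12, read 17, done 18, write 19  <struct: SHIFT busy until I3 writes@11 / RAW R3: wait I4 write@16>
7) issue 13, read 14, done 15, write 16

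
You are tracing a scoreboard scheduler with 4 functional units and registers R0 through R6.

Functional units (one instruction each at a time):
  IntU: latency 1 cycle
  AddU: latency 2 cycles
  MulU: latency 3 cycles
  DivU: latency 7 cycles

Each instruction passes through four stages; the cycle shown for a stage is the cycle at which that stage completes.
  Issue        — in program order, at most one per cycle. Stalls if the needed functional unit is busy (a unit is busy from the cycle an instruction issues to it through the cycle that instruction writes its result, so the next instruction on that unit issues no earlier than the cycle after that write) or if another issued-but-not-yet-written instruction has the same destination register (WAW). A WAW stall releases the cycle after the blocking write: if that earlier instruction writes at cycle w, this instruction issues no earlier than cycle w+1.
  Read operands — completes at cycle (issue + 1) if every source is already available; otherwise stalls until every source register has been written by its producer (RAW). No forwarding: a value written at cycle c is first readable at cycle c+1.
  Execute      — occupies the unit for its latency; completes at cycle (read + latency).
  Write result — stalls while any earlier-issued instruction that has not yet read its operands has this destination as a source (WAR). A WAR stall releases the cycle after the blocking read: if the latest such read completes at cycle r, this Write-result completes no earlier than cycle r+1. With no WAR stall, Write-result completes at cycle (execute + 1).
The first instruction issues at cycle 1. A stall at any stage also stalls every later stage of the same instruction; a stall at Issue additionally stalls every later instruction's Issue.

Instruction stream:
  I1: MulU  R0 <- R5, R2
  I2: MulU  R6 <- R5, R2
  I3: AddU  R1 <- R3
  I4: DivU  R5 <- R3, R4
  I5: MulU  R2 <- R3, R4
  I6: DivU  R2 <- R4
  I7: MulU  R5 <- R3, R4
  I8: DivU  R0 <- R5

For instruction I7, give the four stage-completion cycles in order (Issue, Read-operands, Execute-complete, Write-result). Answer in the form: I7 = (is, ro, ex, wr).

I7 = (20, 21, 24, 25)

[1] issue I1 (MulU)
[2] I1 read-ops
[5] I1 finished on MulU
[6] I1→R0
[7] issue I2 (MulU)
[8] I2 read-ops · issue I3 (AddU)
[9] I3 read-ops · issue I4 (DivU)
[10] I4 read-ops
[11] I2 finished on MulU · I3 finished on AddU
[12] I2→R6 · I3→R1
[13] issue I5 (MulU)
[14] I5 read-ops
[17] I4 finished on DivU · I5 finished on MulU
[18] I4→R5 · I5→R2
[19] issue I6 (DivU)
[20] I6 read-ops · issue I7 (MulU)
[21] I7 read-ops
[24] I7 finished on MulU
[25] I7→R5
[27] I6 finished on DivU
[28] I6→R2
[29] issue I8 (DivU)
[30] I8 read-ops
[37] I8 finished on DivU
[38] I8→R0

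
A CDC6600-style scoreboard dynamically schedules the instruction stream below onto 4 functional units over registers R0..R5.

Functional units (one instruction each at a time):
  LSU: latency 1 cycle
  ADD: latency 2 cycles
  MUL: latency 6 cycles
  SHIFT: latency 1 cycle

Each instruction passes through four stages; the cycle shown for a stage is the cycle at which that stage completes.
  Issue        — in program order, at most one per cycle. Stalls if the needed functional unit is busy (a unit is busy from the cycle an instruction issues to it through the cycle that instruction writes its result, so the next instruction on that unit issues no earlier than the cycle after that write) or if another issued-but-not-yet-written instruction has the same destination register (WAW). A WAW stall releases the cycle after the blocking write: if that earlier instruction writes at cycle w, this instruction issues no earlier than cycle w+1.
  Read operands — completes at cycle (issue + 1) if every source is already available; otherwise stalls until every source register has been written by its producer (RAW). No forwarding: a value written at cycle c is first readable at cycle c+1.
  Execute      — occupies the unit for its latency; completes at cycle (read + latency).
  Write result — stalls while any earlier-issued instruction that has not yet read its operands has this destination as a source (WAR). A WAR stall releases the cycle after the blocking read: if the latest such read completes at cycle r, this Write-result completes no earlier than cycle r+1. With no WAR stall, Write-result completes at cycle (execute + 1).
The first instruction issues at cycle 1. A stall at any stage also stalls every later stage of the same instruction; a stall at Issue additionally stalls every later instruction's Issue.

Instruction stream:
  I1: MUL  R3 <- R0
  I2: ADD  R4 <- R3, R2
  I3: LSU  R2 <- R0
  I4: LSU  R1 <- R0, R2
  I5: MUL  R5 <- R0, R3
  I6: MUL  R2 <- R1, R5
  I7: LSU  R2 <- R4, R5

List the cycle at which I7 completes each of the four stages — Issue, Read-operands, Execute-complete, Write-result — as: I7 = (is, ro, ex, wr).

I7 = (31, 32, 33, 34)

[I1] 1/2/8/9
[I2] 2/10/12/13  (RAW R3: wait I1 write@9)
[I3] 3/4/5/11  (WAR R2: wait I2 read@10)
[I4] 12/13/14/15  (struct: LSU busy until I3 writes@11)
[I5] 13/14/20/21
[I6] 22/23/29/30  (struct: MUL busy until I5 writes@21)
[I7] 31/32/33/34  (WAW R2: wait I6 write@30)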